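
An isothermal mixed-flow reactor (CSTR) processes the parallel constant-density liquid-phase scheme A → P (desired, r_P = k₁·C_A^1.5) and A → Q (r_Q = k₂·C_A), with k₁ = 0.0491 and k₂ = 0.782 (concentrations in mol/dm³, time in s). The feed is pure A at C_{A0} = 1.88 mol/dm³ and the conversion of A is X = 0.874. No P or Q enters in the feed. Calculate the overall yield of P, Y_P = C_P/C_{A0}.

Exit C_A = C_{A0}(1−X) = 1.88×0.126 = 0.2369 mol/dm³.
A CSTR operates uniformly at the exit composition, giving r_P = 0.005661 and r_Q = 0.1852 (each k·C_A^n at C_A = 0.2369).
Fraction of consumed A going to P: r_P/(r_P+r_Q) = 0.02965.
C_P = 0.02965·C_{A0}·X = 0.02965×1.88×0.874 = 0.0487 mol/dm³; Y_P = C_P/C_{A0} = 0.0259.

0.0259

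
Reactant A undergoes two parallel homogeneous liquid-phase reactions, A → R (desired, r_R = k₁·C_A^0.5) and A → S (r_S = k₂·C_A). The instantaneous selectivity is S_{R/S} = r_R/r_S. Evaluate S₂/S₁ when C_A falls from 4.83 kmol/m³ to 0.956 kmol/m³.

2.25

S_{R/S} = (k₁/k₂)·C_A^-0.5, so S₂/S₁ = (C_{A,2}/C_{A,1})^-0.5.
= (0.956/4.83)^(-0.5) = (0.1979)^(-0.5) = 2.25.
Selectivity toward R rises as C_A falls — low-concentration operation is favoured.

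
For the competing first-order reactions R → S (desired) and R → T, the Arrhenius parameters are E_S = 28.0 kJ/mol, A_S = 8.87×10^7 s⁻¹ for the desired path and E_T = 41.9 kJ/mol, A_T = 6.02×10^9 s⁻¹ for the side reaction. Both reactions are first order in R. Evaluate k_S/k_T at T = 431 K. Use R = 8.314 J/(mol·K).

0.713

k_S/k_T = (A_S/A_T)·exp[−(E_S−E_T)/(RT)] = (A_S/A_T)·exp[(E_T−E_S)/(RT)].
(E_T−E_S)/(RT) = (41.9−28.0)×10³/(8.314×431) = 13900/3583 = 3.879.
k_S/k_T = (8.87×10^7/6.02×10^9)·exp(3.879) = 0.01473 × 48.38 = 0.713.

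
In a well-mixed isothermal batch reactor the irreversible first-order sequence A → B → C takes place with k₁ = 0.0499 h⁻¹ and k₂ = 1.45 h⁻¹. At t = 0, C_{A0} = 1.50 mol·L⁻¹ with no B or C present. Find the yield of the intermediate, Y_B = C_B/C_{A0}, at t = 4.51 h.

0.0284

Solving the coupled first-order balances gives C_B(t) = [k₁/(k₂−k₁)]·C_{A0}·(e^(−k₁t) − e^(−k₂t)).
e^(−k₁t) = e^(−0.0499×4.51) = e^(−0.2250) = 0.7985; e^(−k₂t) = e^(−6.539) = 0.001445.
C_B = 0.0499×1.50/(1.45−0.0499) × (0.7985−0.001445) = 0.05346×0.7970 = 0.04261 mol·L⁻¹.
Y_B = C_B/C_{A0} = 0.04261/1.50 = 0.0284.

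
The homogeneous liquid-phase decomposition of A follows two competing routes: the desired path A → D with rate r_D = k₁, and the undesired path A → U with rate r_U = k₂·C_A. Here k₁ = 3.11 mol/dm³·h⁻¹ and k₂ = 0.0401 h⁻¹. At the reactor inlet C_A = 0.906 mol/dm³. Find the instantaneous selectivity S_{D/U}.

85.6

S_{D/U} = r_D/r_U = (k₁)/(k₂·C_A) = (k₁/k₂)·C_A⁻¹.
= (3.11) / (0.0401×0.9060) = 3.110/0.03633 = 85.6.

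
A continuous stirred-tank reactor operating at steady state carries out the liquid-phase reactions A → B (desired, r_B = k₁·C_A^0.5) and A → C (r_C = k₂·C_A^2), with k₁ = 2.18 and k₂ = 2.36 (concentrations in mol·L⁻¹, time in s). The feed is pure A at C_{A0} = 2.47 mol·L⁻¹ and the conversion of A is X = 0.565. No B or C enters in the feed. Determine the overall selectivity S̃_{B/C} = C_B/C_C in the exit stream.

0.829

Exit C_A = C_{A0}(1−X) = 2.47×0.435 = 1.074 mol·L⁻¹.
Rates in a CSTR are evaluated at the outlet concentration: r_B = 2.18×1.074^0.5 = 2.260, r_C = 2.36×1.074^2 = 2.724.
Overall selectivity = C_B/C_C = r_Bτ/(r_Cτ) = r_B/r_C = 0.829.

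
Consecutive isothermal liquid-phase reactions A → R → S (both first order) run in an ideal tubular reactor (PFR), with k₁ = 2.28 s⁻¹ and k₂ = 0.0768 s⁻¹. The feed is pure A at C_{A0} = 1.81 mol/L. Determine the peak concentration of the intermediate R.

For a first-order series the maximum intermediate yield is C_{R,max}/C_{A0} = (k₁/k₂)^[k₂/(k₂−k₁)].
= (2.28/0.0768)^(0.0768/(0.0768−2.28)) = (29.69)^(-0.03486) = 0.8885.
C_{R,max} = 0.8885×1.81 = 1.61 mol/L.

1.61 mol/L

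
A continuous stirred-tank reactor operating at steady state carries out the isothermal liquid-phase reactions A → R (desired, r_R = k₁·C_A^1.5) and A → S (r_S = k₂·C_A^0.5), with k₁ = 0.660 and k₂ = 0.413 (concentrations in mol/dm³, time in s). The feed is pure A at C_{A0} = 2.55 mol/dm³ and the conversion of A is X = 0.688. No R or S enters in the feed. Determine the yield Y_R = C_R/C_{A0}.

0.385

Exit C_A = C_{A0}(1−X) = 2.55×0.312 = 0.7956 mol/dm³.
Rates in a CSTR are evaluated at the outlet concentration: r_R = 0.660×0.7956^1.5 = 0.4684, r_S = 0.413×0.7956^0.5 = 0.3684.
Fraction of consumed A going to R: r_R/(r_R+r_S) = 0.5597.
C_R = 0.5597·C_{A0}·X = 0.5597×2.55×0.688 = 0.982 mol/dm³; Y_R = C_R/C_{A0} = 0.385.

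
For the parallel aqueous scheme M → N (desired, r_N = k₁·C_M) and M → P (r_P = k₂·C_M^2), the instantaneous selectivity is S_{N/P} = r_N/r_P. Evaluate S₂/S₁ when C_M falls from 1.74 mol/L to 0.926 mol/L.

S_{N/P} = (k₁/k₂)·C_M⁻¹, so S₂/S₁ = (C_{M,2}/C_{M,1})⁻¹.
= 1.74/0.926 = 1.88.
Selectivity toward N rises as C_M falls — low-concentration operation is favoured.

1.88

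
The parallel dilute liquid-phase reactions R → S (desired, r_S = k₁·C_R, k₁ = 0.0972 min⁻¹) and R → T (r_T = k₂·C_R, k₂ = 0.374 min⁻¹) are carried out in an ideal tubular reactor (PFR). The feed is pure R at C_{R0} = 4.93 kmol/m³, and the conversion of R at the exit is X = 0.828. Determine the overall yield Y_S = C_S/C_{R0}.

C_R = C_{R0}(1−X) = 0.8480 kmol/m³.
Both paths are first order in R, so the instantaneous fraction to S is constant: dC_S/d(−C_R) = k₁/(k₁+k₂) = 0.2063.
C_S = 0.2063·(C_{R0}−C_R) = 0.2063×4.082 = 0.842 kmol/m³.
Y_S = C_S/C_{R0} = 0.8421/4.93 = 0.171.

0.171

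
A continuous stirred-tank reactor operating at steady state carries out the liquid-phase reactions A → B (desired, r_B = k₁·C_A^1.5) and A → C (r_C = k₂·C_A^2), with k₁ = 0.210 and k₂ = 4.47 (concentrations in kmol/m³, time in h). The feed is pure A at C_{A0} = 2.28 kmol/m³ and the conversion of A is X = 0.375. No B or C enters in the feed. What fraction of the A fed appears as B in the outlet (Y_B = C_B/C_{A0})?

0.0142

Exit C_A = C_{A0}(1−X) = 2.28×0.625 = 1.425 kmol/m³.
In a CSTR the entire volume is at exit conditions, so r_B = 0.210×1.425^1.5 = 0.3572 and r_C = 4.47×1.425^2 = 9.077.
Fraction of consumed A going to B: r_B/(r_B+r_C) = 0.03787.
C_B = 0.03787·C_{A0}·X = 0.03787×2.28×0.375 = 0.0324 kmol/m³; Y_B = C_B/C_{A0} = 0.0142.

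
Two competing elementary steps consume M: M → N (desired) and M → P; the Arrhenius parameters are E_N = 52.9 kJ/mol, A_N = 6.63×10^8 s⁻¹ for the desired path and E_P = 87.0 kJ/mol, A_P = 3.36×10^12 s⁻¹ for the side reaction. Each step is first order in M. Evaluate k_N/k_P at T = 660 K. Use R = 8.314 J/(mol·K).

Since both paths have the same order in M, the concentration cancels and S_{N/P} = k_N/k_P = (A_N/A_P)·exp[(E_P−E_N)/(RT)].
(E_P−E_N)/(RT) = (87.0−52.9)×10³/(8.314×660) = 34100/5487 = 6.214.
k_N/k_P = (6.63×10^8/3.36×10^12)·exp(6.214) = 1.973×10^-4 × 499.9 = 0.0986.
Since E_N < E_P, lowering the temperature improves selectivity toward N.

0.0986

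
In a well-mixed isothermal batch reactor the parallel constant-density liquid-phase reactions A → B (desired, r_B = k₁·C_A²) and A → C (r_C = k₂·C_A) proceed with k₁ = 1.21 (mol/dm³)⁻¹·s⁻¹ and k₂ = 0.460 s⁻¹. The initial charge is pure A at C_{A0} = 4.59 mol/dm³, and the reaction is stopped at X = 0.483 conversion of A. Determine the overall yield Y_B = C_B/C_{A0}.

0.434

C_A = C_{A0}(1−X) = 2.373 mol/dm³.
Along a PFR/batch, dC_C/dC_A = −r_C/(r_B+r_C) = −k₂/(k₂+k₁·C_A).
Integrating from C_{A0} to C_A: C_C = (0.460/1.21)·ln[(0.460+1.21·4.59)/(0.460+1.21·2.37)] = 0.3802·ln(6.014/3.331) = 0.2246 mol/dm³.
Then C_B = (C_{A0}−C_A) − C_C = 2.217 − 0.2246 = 1.992 mol/dm³.
Y_B = C_B/C_{A0} = 1.992/4.59 = 0.434.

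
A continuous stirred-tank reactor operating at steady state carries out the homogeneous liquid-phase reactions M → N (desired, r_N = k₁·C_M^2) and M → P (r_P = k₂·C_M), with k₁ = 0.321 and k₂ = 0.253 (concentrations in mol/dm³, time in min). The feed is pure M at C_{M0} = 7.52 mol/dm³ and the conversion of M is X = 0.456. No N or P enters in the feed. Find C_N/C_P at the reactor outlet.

5.19

Exit C_M = C_{M0}(1−X) = 7.52×0.544 = 4.091 mol/dm³.
In a CSTR the entire volume is at exit conditions, so r_N = 0.321×4.091^2 = 5.372 and r_P = 0.253×4.091 = 1.035.
Overall selectivity = C_N/C_P = r_Nτ/(r_Pτ) = r_N/r_P = 5.19.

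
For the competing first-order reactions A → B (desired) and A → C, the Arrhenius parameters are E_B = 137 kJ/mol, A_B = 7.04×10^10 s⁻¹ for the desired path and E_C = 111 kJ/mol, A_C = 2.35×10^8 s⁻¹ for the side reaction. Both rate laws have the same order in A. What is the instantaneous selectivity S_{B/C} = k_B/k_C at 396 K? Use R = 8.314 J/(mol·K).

0.111

Since both paths have the same order in A, the concentration cancels and S_{B/C} = k_B/k_C = (A_B/A_C)·exp[(E_C−E_B)/(RT)].
(E_C−E_B)/(RT) = (111−137)×10³/(8.314×396) = -26000/3292 = -7.897.
k_B/k_C = (7.04×10^10/2.35×10^8)·exp(-7.897) = 299.6 × 3.718×10^-4 = 0.111.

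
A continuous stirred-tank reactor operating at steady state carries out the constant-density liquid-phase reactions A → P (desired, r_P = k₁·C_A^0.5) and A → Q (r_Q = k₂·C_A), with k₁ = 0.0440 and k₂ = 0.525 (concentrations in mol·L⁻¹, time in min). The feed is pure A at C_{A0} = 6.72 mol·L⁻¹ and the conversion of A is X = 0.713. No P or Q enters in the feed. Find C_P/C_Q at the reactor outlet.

Exit C_A = C_{A0}(1−X) = 6.72×0.287 = 1.929 mol·L⁻¹.
A CSTR operates uniformly at the exit composition, giving r_P = 0.06111 and r_Q = 1.013 (each k·C_A^n at C_A = 1.929).
Overall selectivity = C_P/C_Q = r_Pτ/(r_Qτ) = r_P/r_Q = 0.0603.

0.0603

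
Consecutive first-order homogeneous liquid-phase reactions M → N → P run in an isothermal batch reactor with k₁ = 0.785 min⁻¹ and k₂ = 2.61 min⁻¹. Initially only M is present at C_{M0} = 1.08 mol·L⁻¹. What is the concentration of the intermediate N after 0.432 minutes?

Solving the coupled first-order balances gives C_N(t) = [k₁/(k₂−k₁)]·C_{M0}·(e^(−k₁t) − e^(−k₂t)).
e^(−k₁t) = e^(−0.785×0.432) = e^(−0.3391) = 0.7124; e^(−k₂t) = e^(−1.128) = 0.3238.
C_N = 0.785×1.08/(2.61−0.785) × (0.7124−0.3238) = 0.4645×0.3886 = 0.1805 mol·L⁻¹.

0.181 mol·L⁻¹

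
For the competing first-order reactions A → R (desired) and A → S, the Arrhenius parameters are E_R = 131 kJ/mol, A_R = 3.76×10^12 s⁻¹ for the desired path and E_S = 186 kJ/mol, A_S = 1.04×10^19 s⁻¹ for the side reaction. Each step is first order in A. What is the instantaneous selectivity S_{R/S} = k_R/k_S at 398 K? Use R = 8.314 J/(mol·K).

With equal orders, S_{R/S} = k_R/k_S = (A_R/A_S)·exp[(E_S−E_R)/(RT)].
(E_S−E_R)/(RT) = (186−131)×10³/(8.314×398) = 55000/3309 = 16.62.
k_R/k_S = (3.76×10^12/1.04×10^19)·exp(16.62) = 3.615×10^-7 × 1.654×10^7 = 5.98.

5.98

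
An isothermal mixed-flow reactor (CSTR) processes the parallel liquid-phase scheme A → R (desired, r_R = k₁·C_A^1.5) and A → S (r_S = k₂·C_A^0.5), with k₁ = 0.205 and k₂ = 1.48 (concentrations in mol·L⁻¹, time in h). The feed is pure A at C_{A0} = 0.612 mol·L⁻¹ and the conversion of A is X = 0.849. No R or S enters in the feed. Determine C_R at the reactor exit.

0.00657 mol·L⁻¹

Exit C_A = C_{A0}(1−X) = 0.612×0.151 = 0.09241 mol·L⁻¹.
In a CSTR the entire volume is at exit conditions, so r_R = 0.205×0.09241^1.5 = 0.005759 and r_S = 1.48×0.09241^0.5 = 0.4499.
Fraction of consumed A going to R: r_R/(r_R+r_S) = 0.01264.
C_R = 0.01264·C_{A0}·X = 0.01264×0.612×0.849 = 0.00657 mol·L⁻¹.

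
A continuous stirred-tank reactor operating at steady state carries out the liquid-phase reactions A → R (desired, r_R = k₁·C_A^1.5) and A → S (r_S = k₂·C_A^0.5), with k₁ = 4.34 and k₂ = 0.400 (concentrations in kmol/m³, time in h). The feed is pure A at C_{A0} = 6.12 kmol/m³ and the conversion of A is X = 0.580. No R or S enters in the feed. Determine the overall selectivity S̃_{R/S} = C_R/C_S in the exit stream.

Exit C_A = C_{A0}(1−X) = 6.12×0.420 = 2.570 kmol/m³.
Rates in a CSTR are evaluated at the outlet concentration: r_R = 4.34×2.570^1.5 = 17.89, r_S = 0.400×2.570^0.5 = 0.6413.
Overall selectivity = C_R/C_S = r_Rτ/(r_Sτ) = r_R/r_S = 27.9.

27.9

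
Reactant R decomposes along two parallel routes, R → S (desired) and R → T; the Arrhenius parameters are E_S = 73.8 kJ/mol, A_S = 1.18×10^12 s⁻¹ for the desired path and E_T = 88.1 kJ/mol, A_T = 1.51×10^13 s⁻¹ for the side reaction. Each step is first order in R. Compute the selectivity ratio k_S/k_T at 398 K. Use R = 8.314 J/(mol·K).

5.88

With equal orders, S_{S/T} = k_S/k_T = (A_S/A_T)·exp[(E_T−E_S)/(RT)].
(E_T−E_S)/(RT) = (88.1−73.8)×10³/(8.314×398) = 14300/3309 = 4.322.
k_S/k_T = (1.18×10^12/1.51×10^13)·exp(4.322) = 0.07815 × 75.31 = 5.88.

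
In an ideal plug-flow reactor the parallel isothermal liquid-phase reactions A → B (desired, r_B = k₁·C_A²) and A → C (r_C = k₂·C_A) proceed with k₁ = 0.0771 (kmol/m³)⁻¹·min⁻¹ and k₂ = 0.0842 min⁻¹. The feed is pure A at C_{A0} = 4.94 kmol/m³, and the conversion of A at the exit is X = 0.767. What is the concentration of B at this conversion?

C_A = C_{A0}(1−X) = 1.151 kmol/m³.
Along a PFR/batch, dC_C/dC_A = −r_C/(r_B+r_C) = −k₂/(k₂+k₁·C_A).
Integrating from C_{A0} to C_A: C_C = (0.0842/0.0771)·ln[(0.0842+0.0771·4.94)/(0.0842+0.0771·1.15)] = 1.092·ln(0.4651/0.1729) = 1.080 kmol/m³.
Then C_B = (C_{A0}−C_A) − C_C = 3.789 − 1.080 = 2.709 kmol/m³.

2.71 kmol/m³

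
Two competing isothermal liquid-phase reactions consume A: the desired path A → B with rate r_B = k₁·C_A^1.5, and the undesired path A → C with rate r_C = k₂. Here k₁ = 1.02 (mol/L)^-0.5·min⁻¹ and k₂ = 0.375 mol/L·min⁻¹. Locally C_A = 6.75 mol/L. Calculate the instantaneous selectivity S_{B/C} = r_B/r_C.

S_{B/C} = r_B/r_C = (k₁·C_A^1.5)/(k₂) = (k₁/k₂)·C_A^1.5.
= (1.02×6.750^1.5) / (0.375) = 17.89/0.3750 = 47.7.
Since the desired path is higher order in A, keeping C_A high (PFR or concentrated feed) favours B.

47.7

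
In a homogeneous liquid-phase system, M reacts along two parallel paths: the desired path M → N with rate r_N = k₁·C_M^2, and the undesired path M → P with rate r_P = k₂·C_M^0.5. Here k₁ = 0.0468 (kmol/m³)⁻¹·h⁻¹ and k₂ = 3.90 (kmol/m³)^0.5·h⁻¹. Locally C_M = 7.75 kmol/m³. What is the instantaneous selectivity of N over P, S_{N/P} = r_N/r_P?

0.259

S_{N/P} = r_N/r_P = (k₁·C_M^2)/(k₂·C_M^0.5) = (k₁/k₂)·C_M^1.5.
= (0.0468×7.750^2) / (3.90×7.750^0.5) = 2.811/10.86 = 0.259.
Since the desired path is higher order in M, keeping C_M high (PFR or concentrated feed) favours N.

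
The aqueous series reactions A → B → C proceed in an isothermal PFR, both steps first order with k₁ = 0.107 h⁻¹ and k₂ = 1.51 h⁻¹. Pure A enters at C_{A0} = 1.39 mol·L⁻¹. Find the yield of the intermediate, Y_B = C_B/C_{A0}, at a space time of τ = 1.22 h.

Solving the coupled first-order balances gives C_B(τ) = [k₁/(k₂−k₁)]·C_{A0}·(e^(−k₁τ) − e^(−k₂τ)).
e^(−k₁τ) = e^(−0.107×1.22) = e^(−0.1305) = 0.8776; e^(−k₂τ) = e^(−1.842) = 0.1585.
C_B = 0.107×1.39/(1.51−0.107) × (0.8776−0.1585) = 0.1060×0.7192 = 0.07624 mol·L⁻¹.
Y_B = C_B/C_{A0} = 0.07624/1.39 = 0.0548.

0.0548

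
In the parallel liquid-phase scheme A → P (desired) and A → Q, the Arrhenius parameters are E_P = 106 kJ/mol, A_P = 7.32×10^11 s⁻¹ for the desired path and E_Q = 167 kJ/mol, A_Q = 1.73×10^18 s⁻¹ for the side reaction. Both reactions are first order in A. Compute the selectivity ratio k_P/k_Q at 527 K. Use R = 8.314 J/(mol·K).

Since both paths have the same order in A, the concentration cancels and S_{P/Q} = k_P/k_Q = (A_P/A_Q)·exp[(E_Q−E_P)/(RT)].
(E_Q−E_P)/(RT) = (167−106)×10³/(8.314×527) = 61000/4381 = 13.92.
k_P/k_Q = (7.32×10^11/1.73×10^18)·exp(13.92) = 4.231×10^-7 × 1.113×10^6 = 0.471.

0.471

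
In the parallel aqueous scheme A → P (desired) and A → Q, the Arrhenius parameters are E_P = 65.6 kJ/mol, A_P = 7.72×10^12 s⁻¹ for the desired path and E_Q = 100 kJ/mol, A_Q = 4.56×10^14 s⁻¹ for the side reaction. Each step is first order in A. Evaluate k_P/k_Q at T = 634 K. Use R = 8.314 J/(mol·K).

k_P/k_Q = (A_P/A_Q)·exp[−(E_P−E_Q)/(RT)] = (A_P/A_Q)·exp[(E_Q−E_P)/(RT)].
(E_Q−E_P)/(RT) = (100−65.6)×10³/(8.314×634) = 34400/5271 = 6.526.
k_P/k_Q = (7.72×10^12/4.56×10^14)·exp(6.526) = 0.01693 × 682.8 = 11.6.
Since E_P < E_Q, lowering the temperature improves selectivity toward P.

11.6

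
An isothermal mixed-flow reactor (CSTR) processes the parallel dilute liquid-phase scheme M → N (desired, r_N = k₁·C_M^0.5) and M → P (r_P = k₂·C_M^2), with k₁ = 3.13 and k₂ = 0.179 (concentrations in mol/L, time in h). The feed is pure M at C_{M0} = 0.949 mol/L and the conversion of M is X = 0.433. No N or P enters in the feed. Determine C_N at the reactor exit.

0.402 mol/L

Exit C_M = C_{M0}(1−X) = 0.949×0.567 = 0.5381 mol/L.
In a CSTR the entire volume is at exit conditions, so r_N = 3.13×0.5381^0.5 = 2.296 and r_P = 0.179×0.5381^2 = 0.05183.
Fraction of consumed M going to N: r_N/(r_N+r_P) = 0.9779.
C_N = 0.9779·C_{M0}·X = 0.9779×0.949×0.433 = 0.402 mol/L.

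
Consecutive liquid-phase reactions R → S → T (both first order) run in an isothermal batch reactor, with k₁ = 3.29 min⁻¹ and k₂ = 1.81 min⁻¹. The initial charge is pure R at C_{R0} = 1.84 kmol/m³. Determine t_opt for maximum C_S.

0.404 min

The intermediate peaks when r₁ = r₂, i.e. k₁e^(−k₁t) = k₂e^(−k₂t), giving t_opt = ln(k₂/k₁)/(k₂−k₁).
= ln(1.81/3.29)/(1.81−3.29) = ln(0.5502)/-1.480 = -0.5976/-1.480 = 0.404 min.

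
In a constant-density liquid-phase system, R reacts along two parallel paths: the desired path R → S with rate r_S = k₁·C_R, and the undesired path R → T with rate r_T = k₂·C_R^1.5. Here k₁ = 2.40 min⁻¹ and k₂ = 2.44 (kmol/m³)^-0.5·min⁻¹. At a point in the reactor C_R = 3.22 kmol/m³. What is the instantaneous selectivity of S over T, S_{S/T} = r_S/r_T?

S_{S/T} = r_S/r_T = (k₁·C_R)/(k₂·C_R^1.5) = (k₁/k₂)·C_R^-0.5.
= (2.40×3.220) / (2.44×3.220^1.5) = 7.728/14.10 = 0.548.
The undesired path is higher order in R, so low C_R (CSTR or dilute feed) favours S.

0.548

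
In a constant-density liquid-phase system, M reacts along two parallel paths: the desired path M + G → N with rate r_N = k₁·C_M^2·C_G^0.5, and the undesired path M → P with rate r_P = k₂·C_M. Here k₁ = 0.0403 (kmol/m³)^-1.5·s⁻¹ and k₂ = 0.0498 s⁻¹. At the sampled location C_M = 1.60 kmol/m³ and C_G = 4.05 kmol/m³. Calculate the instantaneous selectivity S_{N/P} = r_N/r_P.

2.61

S_{N/P} = r_N/r_P = (k₁·C_M^2·C_G^0.5)/(k₂·C_M) = (k₁/k₂)·C_M·C_G^0.5.
= (0.0403×1.600^2×4.050^0.5) / (0.0498×1.600) = 0.2076/0.07968 = 2.61.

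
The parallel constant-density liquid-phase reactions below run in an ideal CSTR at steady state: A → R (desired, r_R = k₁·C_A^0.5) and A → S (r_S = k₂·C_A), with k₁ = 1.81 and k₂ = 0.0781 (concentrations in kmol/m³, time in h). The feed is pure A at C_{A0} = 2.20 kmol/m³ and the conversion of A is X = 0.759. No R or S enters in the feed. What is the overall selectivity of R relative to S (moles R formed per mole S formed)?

Exit C_A = C_{A0}(1−X) = 2.20×0.241 = 0.5302 kmol/m³.
A CSTR operates uniformly at the exit composition, giving r_R = 1.318 and r_S = 0.04141 (each k·C_A^n at C_A = 0.5302).
Overall selectivity = C_R/C_S = r_Rτ/(r_Sτ) = r_R/r_S = 31.8.

31.8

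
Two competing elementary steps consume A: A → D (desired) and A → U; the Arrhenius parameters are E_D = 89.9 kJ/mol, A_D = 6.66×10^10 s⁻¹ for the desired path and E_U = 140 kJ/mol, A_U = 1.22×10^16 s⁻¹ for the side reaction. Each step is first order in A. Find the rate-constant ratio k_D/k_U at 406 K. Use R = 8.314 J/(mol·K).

15.2

k_D/k_U = (A_D/A_U)·exp[−(E_D−E_U)/(RT)] = (A_D/A_U)·exp[(E_U−E_D)/(RT)].
(E_U−E_D)/(RT) = (140−89.9)×10³/(8.314×406) = 50100/3375 = 14.84.
k_D/k_U = (6.66×10^10/1.22×10^16)·exp(14.84) = 5.459×10^-6 × 2.792×10^6 = 15.2.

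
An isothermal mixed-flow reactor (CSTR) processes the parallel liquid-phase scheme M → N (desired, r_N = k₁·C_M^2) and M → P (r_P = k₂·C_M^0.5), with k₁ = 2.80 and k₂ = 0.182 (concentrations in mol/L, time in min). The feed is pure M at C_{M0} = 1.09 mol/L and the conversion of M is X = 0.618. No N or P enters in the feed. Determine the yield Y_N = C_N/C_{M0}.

0.498

Exit C_M = C_{M0}(1−X) = 1.09×0.382 = 0.4164 mol/L.
A CSTR operates uniformly at the exit composition, giving r_N = 0.4854 and r_P = 0.1174 (each k·C_M^n at C_M = 0.4164).
Fraction of consumed M going to N: r_N/(r_N+r_P) = 0.8052.
C_N = 0.8052·C_{M0}·X = 0.8052×1.09×0.618 = 0.542 mol/L; Y_N = C_N/C_{M0} = 0.498.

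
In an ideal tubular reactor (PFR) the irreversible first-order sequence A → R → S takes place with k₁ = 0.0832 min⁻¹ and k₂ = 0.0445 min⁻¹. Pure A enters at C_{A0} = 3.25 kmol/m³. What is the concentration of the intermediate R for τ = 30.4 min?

The intermediate concentration in a first-order A→B→C sequence is C_R = k₁C_{A0}(e^(−k₁τ) − e^(−k₂τ))/(k₂−k₁).
e^(−k₁τ) = e^(−0.0832×30.4) = e^(−2.529) = 0.07972; e^(−k₂τ) = e^(−1.353) = 0.2585.
C_R = 0.0832×3.25/(0.0445−0.0832) × (0.07972−0.2585) = (-6.987)×(-0.1788) = 1.249 kmol/m³.

1.25 kmol/m³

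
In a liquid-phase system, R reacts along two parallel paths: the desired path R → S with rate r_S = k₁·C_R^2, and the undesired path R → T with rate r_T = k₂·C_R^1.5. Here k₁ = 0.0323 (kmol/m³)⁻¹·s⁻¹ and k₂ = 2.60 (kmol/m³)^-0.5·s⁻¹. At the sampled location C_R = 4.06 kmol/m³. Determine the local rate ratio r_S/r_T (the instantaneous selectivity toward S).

0.0250

S_{S/T} = r_S/r_T = (k₁·C_R^2)/(k₂·C_R^1.5) = (k₁/k₂)·C_R^0.5.
= (0.0323×4.060^2) / (2.60×4.060^1.5) = 0.5324/21.27 = 0.0250.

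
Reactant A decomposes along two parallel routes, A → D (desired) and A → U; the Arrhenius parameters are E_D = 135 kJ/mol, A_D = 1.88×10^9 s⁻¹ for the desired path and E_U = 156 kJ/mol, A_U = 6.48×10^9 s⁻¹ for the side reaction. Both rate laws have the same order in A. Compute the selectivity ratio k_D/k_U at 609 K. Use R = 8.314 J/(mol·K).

k_D/k_U = (A_D/A_U)·exp[−(E_D−E_U)/(RT)] = (A_D/A_U)·exp[(E_U−E_D)/(RT)].
(E_U−E_D)/(RT) = (156−135)×10³/(8.314×609) = 21000/5063 = 4.148.
k_D/k_U = (1.88×10^9/6.48×10^9)·exp(4.148) = 0.2901 × 63.28 = 18.4.

18.4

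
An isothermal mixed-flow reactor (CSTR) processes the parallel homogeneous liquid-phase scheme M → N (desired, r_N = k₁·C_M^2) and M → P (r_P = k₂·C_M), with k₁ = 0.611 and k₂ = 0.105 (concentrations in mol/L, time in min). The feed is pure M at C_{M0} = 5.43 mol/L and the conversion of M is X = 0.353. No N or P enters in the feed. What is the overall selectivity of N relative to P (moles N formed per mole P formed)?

20.4

Exit C_M = C_{M0}(1−X) = 5.43×0.647 = 3.513 mol/L.
In a CSTR the entire volume is at exit conditions, so r_N = 0.611×3.513^2 = 7.541 and r_P = 0.105×3.513 = 0.3689.
Overall selectivity = C_N/C_P = r_Nτ/(r_Pτ) = r_N/r_P = 20.4.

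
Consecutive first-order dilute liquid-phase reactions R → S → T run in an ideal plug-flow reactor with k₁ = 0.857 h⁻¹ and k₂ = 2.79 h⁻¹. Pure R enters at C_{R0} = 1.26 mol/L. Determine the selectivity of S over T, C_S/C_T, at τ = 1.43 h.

The intermediate concentration in a first-order A→B→C sequence is C_S = k₁C_{R0}(e^(−k₁τ) − e^(−k₂τ))/(k₂−k₁).
e^(−k₁τ) = e^(−0.857×1.43) = e^(−1.226) = 0.2936; e^(−k₂τ) = e^(−3.990) = 0.01851.
C_S = 0.857×1.26/(2.79−0.857) × (0.2936−0.01851) = 0.5586×0.2751 = 0.1537 mol/L.
C_R = C_{R0}e^(−k₁τ) = 0.3699 mol/L, so C_T = C_{R0}−C_R−C_S = 0.7364 mol/L; C_S/C_T = 0.209.

0.209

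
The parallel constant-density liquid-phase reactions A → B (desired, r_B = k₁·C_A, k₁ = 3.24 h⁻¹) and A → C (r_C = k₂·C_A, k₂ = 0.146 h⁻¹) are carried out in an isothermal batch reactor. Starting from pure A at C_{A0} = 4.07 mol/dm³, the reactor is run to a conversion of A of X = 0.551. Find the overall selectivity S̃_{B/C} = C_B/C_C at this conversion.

22.2

C_A = C_{A0}(1−X) = 1.827 mol/dm³.
Both paths are first order in A, so the instantaneous fraction to B is constant: dC_B/d(−C_A) = k₁/(k₁+k₂) = 0.9569.
C_B = 0.9569·(C_{A0}−C_A) = 0.9569×2.243 = 2.15 mol/dm³.
C_C = (C_{A0}−C_A)−C_B = 0.09670 mol/dm³; S̃_{B/C} = 2.146/0.09670 = 22.2.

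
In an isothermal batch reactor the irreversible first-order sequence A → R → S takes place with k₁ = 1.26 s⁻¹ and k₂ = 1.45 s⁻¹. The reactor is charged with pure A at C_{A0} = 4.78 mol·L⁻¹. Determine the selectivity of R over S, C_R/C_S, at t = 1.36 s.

For first-order series with pure A initially, C_R(t) = k₁C_{A0}/(k₂−k₁)·(e^(−k₁t) − e^(−k₂t)).
e^(−k₁t) = e^(−1.26×1.36) = e^(−1.714) = 0.1802; e^(−k₂t) = e^(−1.972) = 0.1392.
C_R = 1.26×4.78/(1.45−1.26) × (0.1802−0.1392) = 31.70×0.04104 = 1.301 mol·L⁻¹.
C_A = C_{A0}e^(−k₁t) = 0.8614 mol·L⁻¹, so C_S = C_{A0}−C_A−C_R = 2.618 mol·L⁻¹; C_R/C_S = 0.497.

0.497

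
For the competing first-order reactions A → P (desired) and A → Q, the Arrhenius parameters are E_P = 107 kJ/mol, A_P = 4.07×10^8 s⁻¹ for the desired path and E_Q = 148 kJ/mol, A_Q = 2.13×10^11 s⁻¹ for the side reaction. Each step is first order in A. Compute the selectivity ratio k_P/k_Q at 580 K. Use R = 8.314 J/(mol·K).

k_P/k_Q = (A_P/A_Q)·exp[−(E_P−E_Q)/(RT)] = (A_P/A_Q)·exp[(E_Q−E_P)/(RT)].
(E_Q−E_P)/(RT) = (148−107)×10³/(8.314×580) = 41000/4822 = 8.502.
k_P/k_Q = (4.07×10^8/2.13×10^11)·exp(8.502) = 0.001911 × 4927 = 9.41.

9.41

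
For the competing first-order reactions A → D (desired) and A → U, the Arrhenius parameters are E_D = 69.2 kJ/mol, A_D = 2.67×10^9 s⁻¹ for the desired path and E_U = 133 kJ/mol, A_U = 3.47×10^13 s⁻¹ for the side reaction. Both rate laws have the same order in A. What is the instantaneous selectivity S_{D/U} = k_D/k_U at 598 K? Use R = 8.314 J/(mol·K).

28.8

Since both paths have the same order in A, the concentration cancels and S_{D/U} = k_D/k_U = (A_D/A_U)·exp[(E_U−E_D)/(RT)].
(E_U−E_D)/(RT) = (133−69.2)×10³/(8.314×598) = 63800/4972 = 12.83.
k_D/k_U = (2.67×10^9/3.47×10^13)·exp(12.83) = 7.695×10^-5 × 3.742×10^5 = 28.8.
Since E_D < E_U, lowering the temperature improves selectivity toward D.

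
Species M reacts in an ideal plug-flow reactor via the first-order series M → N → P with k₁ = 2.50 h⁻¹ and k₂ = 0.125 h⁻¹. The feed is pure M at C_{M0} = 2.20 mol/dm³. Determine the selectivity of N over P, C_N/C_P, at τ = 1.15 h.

For first-order series with pure M initially, C_N(τ) = k₁C_{M0}/(k₂−k₁)·(e^(−k₁τ) − e^(−k₂τ)).
e^(−k₁τ) = e^(−2.50×1.15) = e^(−2.875) = 0.05642; e^(−k₂τ) = e^(−0.1437) = 0.8661.
C_N = 2.50×2.20/(0.125−2.50) × (0.05642−0.8661) = (-2.316)×(-0.8097) = 1.875 mol/dm³.
C_M = C_{M0}e^(−k₁τ) = 0.1241 mol/dm³, so C_P = C_{M0}−C_M−C_N = 0.2008 mol/dm³; C_N/C_P = 9.34.

9.34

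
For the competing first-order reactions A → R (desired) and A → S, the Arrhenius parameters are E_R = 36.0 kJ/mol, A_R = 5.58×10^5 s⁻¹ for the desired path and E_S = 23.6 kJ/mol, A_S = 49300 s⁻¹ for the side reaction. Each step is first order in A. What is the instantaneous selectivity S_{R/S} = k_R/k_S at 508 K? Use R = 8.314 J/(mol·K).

Since both paths have the same order in A, the concentration cancels and S_{R/S} = k_R/k_S = (A_R/A_S)·exp[(E_S−E_R)/(RT)].
(E_S−E_R)/(RT) = (23.6−36.0)×10³/(8.314×508) = -12400/4224 = -2.936.
k_R/k_S = (5.58×10^5/49300)·exp(-2.936) = 11.32 × 0.05308 = 0.601.
Since E_R > E_S, raising the temperature improves selectivity toward R.

0.601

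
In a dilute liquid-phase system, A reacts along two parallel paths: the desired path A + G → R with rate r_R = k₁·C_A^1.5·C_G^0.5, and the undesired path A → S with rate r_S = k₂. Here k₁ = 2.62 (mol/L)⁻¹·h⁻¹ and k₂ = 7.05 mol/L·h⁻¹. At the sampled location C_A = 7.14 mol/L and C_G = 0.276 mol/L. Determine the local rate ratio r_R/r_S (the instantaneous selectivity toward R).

3.72

S_{R/S} = r_R/r_S = (k₁·C_A^1.5·C_G^0.5)/(k₂) = (k₁/k₂)·C_A^1.5·C_G^0.5.
= (2.62×7.140^1.5×0.2760^0.5) / (7.05) = 26.26/7.050 = 3.72.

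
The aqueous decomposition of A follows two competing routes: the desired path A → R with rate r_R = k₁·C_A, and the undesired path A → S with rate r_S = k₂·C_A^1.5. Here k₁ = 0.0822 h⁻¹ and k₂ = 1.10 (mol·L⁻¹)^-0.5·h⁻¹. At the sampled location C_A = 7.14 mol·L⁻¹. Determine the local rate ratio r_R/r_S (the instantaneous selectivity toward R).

S_{R/S} = r_R/r_S = (k₁·C_A)/(k₂·C_A^1.5) = (k₁/k₂)·C_A^-0.5.
= (0.0822×7.140) / (1.10×7.140^1.5) = 0.5869/20.99 = 0.0280.
The undesired path is higher order in A, so low C_A (CSTR or dilute feed) favours R.

0.0280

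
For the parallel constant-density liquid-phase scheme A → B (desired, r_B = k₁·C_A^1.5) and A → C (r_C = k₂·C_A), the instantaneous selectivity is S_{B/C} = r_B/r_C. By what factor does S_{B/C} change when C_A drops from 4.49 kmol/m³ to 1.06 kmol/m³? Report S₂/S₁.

S_{B/C} = (k₁/k₂)·C_A^0.5, so S₂/S₁ = (C_{A,2}/C_{A,1})^0.5.
= (1.06/4.49)^0.5 = (0.2361)^0.5 = 0.486.
Selectivity toward B falls as C_A falls — high-concentration operation is favoured.

0.486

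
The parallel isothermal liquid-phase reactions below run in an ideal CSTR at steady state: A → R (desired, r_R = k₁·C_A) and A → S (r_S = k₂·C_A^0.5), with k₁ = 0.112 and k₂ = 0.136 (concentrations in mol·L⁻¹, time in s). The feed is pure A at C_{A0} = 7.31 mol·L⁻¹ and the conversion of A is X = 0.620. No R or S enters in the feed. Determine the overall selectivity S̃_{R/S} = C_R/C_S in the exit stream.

Exit C_A = C_{A0}(1−X) = 7.31×0.380 = 2.778 mol·L⁻¹.
In a CSTR the entire volume is at exit conditions, so r_R = 0.112×2.778 = 0.3111 and r_S = 0.136×2.778^0.5 = 0.2267.
Overall selectivity = C_R/C_S = r_Rτ/(r_Sτ) = r_R/r_S = 1.37.

1.37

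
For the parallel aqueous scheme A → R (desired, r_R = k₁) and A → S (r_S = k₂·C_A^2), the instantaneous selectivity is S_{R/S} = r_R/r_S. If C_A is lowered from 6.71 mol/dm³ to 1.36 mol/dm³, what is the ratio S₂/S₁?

24.3

S_{R/S} = (k₁/k₂)·C_A^-2, so S₂/S₁ = (C_{A,2}/C_{A,1})^-2.
= (1.36/6.71)^(-2) = (0.2027)^(-2) = 24.3.
Selectivity toward R rises as C_A falls — low-concentration operation is favoured.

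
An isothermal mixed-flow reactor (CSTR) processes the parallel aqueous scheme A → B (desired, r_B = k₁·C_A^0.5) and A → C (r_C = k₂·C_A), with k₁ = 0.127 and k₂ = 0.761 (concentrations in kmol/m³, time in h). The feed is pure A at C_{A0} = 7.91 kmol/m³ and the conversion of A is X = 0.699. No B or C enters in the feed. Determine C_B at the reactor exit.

Exit C_A = C_{A0}(1−X) = 7.91×0.301 = 2.381 kmol/m³.
A CSTR operates uniformly at the exit composition, giving r_B = 0.1960 and r_C = 1.812 (each k·C_A^n at C_A = 2.381).
Fraction of consumed A going to B: r_B/(r_B+r_C) = 0.09760.
C_B = 0.09760·C_{A0}·X = 0.09760×7.91×0.699 = 0.540 kmol/m³.

0.540 kmol/m³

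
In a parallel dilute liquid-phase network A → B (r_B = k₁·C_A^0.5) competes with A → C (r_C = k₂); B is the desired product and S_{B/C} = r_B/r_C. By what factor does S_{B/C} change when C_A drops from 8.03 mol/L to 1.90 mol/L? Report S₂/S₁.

S_{B/C} = (k₁/k₂)·C_A^0.5, so S₂/S₁ = (C_{A,2}/C_{A,1})^0.5.
= (1.90/8.03)^0.5 = (0.2366)^0.5 = 0.486.

0.486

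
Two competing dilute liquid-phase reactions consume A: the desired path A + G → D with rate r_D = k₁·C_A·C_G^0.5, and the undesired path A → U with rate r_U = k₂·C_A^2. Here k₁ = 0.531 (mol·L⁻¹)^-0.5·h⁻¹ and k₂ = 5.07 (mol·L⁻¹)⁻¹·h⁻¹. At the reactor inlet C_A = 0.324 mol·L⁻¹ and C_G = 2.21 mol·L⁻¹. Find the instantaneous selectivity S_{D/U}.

0.481

S_{D/U} = r_D/r_U = (k₁·C_A·C_G^0.5)/(k₂·C_A^2) = (k₁/k₂)·C_A⁻¹·C_G^0.5.
= (0.531×0.3240×2.210^0.5) / (5.07×0.3240^2) = 0.2558/0.5322 = 0.481.
The undesired path is higher order in A, so low C_A (CSTR or dilute feed) favours D.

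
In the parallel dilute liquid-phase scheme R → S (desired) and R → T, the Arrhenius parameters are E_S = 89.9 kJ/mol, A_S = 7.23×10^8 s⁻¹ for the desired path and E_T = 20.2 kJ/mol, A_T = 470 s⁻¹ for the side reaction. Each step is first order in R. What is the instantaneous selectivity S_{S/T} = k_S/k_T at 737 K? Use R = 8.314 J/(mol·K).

k_S/k_T = (A_S/A_T)·exp[−(E_S−E_T)/(RT)] = (A_S/A_T)·exp[(E_T−E_S)/(RT)].
(E_T−E_S)/(RT) = (20.2−89.9)×10³/(8.314×737) = -69700/6127 = -11.38.
k_S/k_T = (7.23×10^8/470)·exp(-11.38) = 1.538×10^6 × 1.148×10^-5 = 17.7.
Since E_S > E_T, raising the temperature improves selectivity toward S.

17.7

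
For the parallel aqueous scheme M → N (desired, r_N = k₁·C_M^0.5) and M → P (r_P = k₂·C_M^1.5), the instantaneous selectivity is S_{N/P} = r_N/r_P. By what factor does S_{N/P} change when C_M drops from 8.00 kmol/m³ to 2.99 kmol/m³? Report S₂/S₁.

2.68

S_{N/P} = (k₁/k₂)·C_M⁻¹, so S₂/S₁ = (C_{M,2}/C_{M,1})⁻¹.
= 8.00/2.99 = 2.68.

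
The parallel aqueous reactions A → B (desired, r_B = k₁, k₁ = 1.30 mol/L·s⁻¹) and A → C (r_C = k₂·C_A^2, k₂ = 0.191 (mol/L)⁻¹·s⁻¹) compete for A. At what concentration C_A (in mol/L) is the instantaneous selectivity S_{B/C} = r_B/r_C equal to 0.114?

S_{B/C} = (k₁/k₂)·C_A^-2 ⇒ C_A = (S·k₂/k₁)^(-0.5).
= (0.114×0.191/1.30)^(-0.5) = (0.01675)^(-0.5) = 7.73 mol/L.

7.73 mol/L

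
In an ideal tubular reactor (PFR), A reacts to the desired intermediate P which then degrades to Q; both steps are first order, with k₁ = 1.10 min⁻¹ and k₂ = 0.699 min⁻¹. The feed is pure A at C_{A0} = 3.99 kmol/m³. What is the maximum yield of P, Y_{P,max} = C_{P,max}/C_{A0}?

At the optimum, C_{P,max}/C_{A0} = (k₁/k₂)^[k₂/(k₂−k₁)].
= (1.10/0.699)^(0.699/(0.699−1.10)) = (1.574)^(-1.743) = 0.4537.

0.454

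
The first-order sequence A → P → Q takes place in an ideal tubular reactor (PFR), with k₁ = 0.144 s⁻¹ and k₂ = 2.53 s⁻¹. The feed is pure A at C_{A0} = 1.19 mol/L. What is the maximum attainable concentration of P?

At the optimum, C_{P,max}/C_{A0} = (k₁/k₂)^[k₂/(k₂−k₁)].
= (0.144/2.53)^(2.53/(2.53−0.144)) = (0.05692)^(1.060) = 0.04788.
C_{P,max} = 0.04788×1.19 = 0.0570 mol/L.

0.0570 mol/L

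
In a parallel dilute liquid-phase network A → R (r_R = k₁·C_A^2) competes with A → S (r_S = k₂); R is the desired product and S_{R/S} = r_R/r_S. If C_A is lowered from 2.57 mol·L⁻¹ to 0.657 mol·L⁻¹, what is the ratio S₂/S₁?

0.0654

S_{R/S} = (k₁/k₂)·C_A^2, so S₂/S₁ = (C_{A,2}/C_{A,1})^2.
= (0.657/2.57)^2 = (0.2556)^2 = 0.0654.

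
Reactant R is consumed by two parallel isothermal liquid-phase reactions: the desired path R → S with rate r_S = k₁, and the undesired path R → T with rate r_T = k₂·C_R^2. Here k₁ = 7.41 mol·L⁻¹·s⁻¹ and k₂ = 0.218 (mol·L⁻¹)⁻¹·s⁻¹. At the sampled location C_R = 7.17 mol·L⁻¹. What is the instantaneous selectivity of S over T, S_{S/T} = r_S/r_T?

0.661

S_{S/T} = r_S/r_T = (k₁)/(k₂·C_R^2) = (k₁/k₂)·C_R^-2.
= (7.41) / (0.218×7.170^2) = 7.410/11.21 = 0.661.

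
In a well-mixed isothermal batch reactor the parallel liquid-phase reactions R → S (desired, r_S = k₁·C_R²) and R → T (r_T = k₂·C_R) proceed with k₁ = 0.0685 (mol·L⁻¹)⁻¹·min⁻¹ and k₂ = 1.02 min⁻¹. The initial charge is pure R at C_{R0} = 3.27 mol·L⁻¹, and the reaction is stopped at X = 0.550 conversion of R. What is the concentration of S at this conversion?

0.246 mol·L⁻¹

C_R = C_{R0}(1−X) = 1.471 mol·L⁻¹.
Along a PFR/batch, dC_T/dC_R = −r_T/(r_S+r_T) = −k₂/(k₂+k₁·C_R).
Integrating from C_{R0} to C_R: C_T = (1.02/0.0685)·ln[(1.02+0.0685·3.27)/(1.02+0.0685·1.47)] = 14.89·ln(1.244/1.121) = 1.553 mol·L⁻¹.
Then C_S = (C_{R0}−C_R) − C_T = 1.799 − 1.553 = 0.2456 mol·L⁻¹.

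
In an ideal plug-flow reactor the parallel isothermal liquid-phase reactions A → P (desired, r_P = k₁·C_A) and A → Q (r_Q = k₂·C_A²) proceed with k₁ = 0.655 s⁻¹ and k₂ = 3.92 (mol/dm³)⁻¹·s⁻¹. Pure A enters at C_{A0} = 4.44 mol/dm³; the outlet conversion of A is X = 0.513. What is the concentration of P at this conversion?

0.114 mol/dm³

C_A = C_{A0}(1−X) = 2.162 mol/dm³.
Along a PFR/batch, dC_P/dC_A = −r_P/(r_P+r_Q) = −k₁/(k₁+k₂·C_A).
Integrating from C_{A0} to C_A: C_P = (0.655/3.92)·ln[(0.655+3.92·4.44)/(0.655+3.92·2.16)] = 0.1671·ln(18.06/9.131) = 0.1140 mol/dm³.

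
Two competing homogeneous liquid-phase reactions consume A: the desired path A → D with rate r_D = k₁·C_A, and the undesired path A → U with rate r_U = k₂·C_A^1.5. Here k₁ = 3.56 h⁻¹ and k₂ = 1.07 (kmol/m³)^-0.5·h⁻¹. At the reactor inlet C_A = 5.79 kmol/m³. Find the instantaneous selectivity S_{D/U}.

1.38

S_{D/U} = r_D/r_U = (k₁·C_A)/(k₂·C_A^1.5) = (k₁/k₂)·C_A^-0.5.
= (3.56×5.790) / (1.07×5.790^1.5) = 20.61/14.91 = 1.38.
The undesired path is higher order in A, so low C_A (CSTR or dilute feed) favours D.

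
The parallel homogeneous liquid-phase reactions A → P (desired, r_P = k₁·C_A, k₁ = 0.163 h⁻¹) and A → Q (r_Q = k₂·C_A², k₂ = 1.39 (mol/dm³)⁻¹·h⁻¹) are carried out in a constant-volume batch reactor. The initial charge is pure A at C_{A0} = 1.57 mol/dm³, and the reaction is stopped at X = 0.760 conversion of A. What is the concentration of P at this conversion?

0.144 mol/dm³

C_A = C_{A0}(1−X) = 0.3768 mol/dm³.
Along a PFR/batch, dC_P/dC_A = −r_P/(r_P+r_Q) = −k₁/(k₁+k₂·C_A).
Integrating from C_{A0} to C_A: C_P = (0.163/1.39)·ln[(0.163+1.39·1.57)/(0.163+1.39·0.377)] = 0.1173·ln(2.345/0.6868) = 0.1440 mol/dm³.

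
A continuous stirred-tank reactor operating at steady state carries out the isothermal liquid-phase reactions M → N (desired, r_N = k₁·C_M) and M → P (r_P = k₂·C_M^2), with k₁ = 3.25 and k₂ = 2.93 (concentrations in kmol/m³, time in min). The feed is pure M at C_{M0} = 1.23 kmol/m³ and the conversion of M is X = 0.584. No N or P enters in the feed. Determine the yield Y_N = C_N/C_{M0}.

0.400

Exit C_M = C_{M0}(1−X) = 1.23×0.416 = 0.5117 kmol/m³.
Rates in a CSTR are evaluated at the outlet concentration: r_N = 3.25×0.5117 = 1.663, r_P = 2.93×0.5117^2 = 0.7671.
Fraction of consumed M going to N: r_N/(r_N+r_P) = 0.6843.
C_N = 0.6843·C_{M0}·X = 0.6843×1.23×0.584 = 0.492 kmol/m³; Y_N = C_N/C_{M0} = 0.400.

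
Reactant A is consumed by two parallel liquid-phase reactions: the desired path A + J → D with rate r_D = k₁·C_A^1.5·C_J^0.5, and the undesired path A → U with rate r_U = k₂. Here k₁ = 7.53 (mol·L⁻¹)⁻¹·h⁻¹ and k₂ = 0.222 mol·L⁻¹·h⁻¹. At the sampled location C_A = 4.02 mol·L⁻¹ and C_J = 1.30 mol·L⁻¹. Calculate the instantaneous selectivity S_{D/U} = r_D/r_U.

312

S_{D/U} = r_D/r_U = (k₁·C_A^1.5·C_J^0.5)/(k₂) = (k₁/k₂)·C_A^1.5·C_J^0.5.
= (7.53×4.020^1.5×1.300^0.5) / (0.222) = 69.20/0.2220 = 312.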